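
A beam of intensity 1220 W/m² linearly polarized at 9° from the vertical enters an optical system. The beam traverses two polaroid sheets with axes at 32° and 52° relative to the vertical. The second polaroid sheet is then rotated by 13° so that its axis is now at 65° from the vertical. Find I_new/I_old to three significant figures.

I_new/I_old ≈ 0.797

Before rotation:
I₁ = I₀ cos²(32° − 9°) = I₀ cos²(23°) = 0.8473 I₀.
I₂ = I₁ cos²(52° − 32°) = 0.8473 I₀ · cos²(20°) = 0.7482 I₀.
After rotation:
I₁ = I₀ cos²(32° − 9°) = I₀ cos²(23°) = 0.8473 I₀.
I₂ = I₁ cos²(65° − 32°) = 0.8473 I₀ · cos²(33°) = 0.596 I₀.
Ratio = 0.596 / 0.7482 = 0.7965.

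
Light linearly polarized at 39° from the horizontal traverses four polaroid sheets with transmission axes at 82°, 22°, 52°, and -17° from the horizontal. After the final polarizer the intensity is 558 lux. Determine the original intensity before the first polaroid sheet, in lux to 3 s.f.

I₁ = I₀ cos²(82° − 39°) = I₀ cos²(43°) = 0.5349 I₀.
I₂ = I₁ cos²(22° − 82°) = 0.5349 I₀ · cos²(60°) = 0.1337 I₀.
I₃ = I₂ cos²(52° − 22°) = 0.1337 I₀ · cos²(30°) = 0.1003 I₀.
I₄ = I₃ cos²(-17° − 52°) = 0.1003 I₀ · cos²(69°) = 0.01288 I₀.
So 558 lux = 0.01288 I₀, giving I₀ = 558/0.01288 = 4.332e+04 lux.

I₀ ≈ 4.33e4 lux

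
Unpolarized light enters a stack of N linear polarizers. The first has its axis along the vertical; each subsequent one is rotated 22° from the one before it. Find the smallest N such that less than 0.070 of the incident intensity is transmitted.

N = 15

First polarizer halves the unpolarized light: factor 1/2.
Each further stage multiplies by cos²(22°) = 0.8597.
After N polarizers: T = 0.5·0.8597^(N−1). Require T < 0.070 ⇒ N−1 > ln(0.070/0.5)/ln(0.8597) = 13.00, so N−1 ≥ 14 and N = 15.
Check: N=15 gives T = 0.0602 < 0.070; N=14 gives T = 0.07003.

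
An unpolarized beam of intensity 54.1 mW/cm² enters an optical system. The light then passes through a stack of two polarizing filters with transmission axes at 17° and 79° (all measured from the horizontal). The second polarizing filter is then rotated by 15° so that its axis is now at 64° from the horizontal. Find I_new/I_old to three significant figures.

Before rotation:
Unpolarized light through the first polarizer → I₁ = ½ I₀, now polarized at 17°.
I₂ = I₁ cos²(79° − 17°) = 0.5 I₀ · cos²(62°) = 0.1102 I₀.
After rotation:
Unpolarized light through the first polarizer → I₁ = ½ I₀, now polarized at 17°.
I₂ = I₁ cos²(64° − 17°) = 0.5 I₀ · cos²(47°) = 0.2326 I₀.
Ratio = 0.2326 / 0.1102 = 2.11.

I_new/I_old ≈ 2.11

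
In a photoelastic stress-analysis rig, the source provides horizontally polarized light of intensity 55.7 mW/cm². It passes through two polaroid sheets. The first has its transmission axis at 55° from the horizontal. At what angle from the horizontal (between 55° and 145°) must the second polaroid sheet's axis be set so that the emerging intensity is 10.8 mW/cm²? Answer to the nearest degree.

θ ≈ 95°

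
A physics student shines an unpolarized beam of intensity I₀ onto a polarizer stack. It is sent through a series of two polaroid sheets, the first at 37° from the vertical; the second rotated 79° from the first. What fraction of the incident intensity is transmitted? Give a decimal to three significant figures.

Unpolarized light through the first polarizer → I₁ = ½ I₀, now polarized at 37°.
I₂ = I₁ cos²(79°) = 0.5 · 0.03641 I₀ = 0.0182 I₀.
Transmitted fraction = 0.0182.

≈ 0.0182 I₀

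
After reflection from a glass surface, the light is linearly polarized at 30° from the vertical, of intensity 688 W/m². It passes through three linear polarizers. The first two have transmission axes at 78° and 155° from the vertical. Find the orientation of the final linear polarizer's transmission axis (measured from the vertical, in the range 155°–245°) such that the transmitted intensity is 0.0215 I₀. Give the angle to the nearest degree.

θ ≈ 168°

I₁ = I₀ cos²(78° − 30°) = I₀ cos²(48°) = 0.4477 I₀.
I₂ = I₁ cos²(155° − 78°) = 0.4477 I₀ · cos²(77°) = 0.02266 I₀.
Need I₃/I₀ = 0.0215, so cos²(θ − 155°) = 0.0215 / 0.02266 = 0.9489.
θ − 155° = arccos(√0.9489) = 13.1°, giving θ ≈ 155 + 13.1 = 168.1°.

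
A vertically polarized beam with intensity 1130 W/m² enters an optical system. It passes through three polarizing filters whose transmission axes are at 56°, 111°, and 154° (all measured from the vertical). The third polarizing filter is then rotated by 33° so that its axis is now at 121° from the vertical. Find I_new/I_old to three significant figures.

I_new/I_old ≈ 1.81

Before rotation:
I₁ = I₀ cos²(56° − 0°) = I₀ cos²(56°) = 0.3127 I₀.
I₂ = I₁ cos²(111° − 56°) = 0.3127 I₀ · cos²(55°) = 0.1029 I₀.
I₃ = I₂ cos²(154° − 111°) = 0.1029 I₀ · cos²(43°) = 0.05503 I₀.
After rotation:
I₁ = I₀ cos²(56° − 0°) = I₀ cos²(56°) = 0.3127 I₀.
I₂ = I₁ cos²(111° − 56°) = 0.3127 I₀ · cos²(55°) = 0.1029 I₀.
I₃ = I₂ cos²(121° − 111°) = 0.1029 I₀ · cos²(10°) = 0.09977 I₀.
Ratio = 0.09977 / 0.05503 = 1.813.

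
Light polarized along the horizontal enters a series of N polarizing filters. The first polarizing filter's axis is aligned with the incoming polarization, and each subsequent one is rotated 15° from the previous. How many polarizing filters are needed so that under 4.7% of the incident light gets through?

First polarizer is aligned with the polarization: full transmission.
Each further stage multiplies by cos²(15°) = 0.933.
After N polarizers: T = 0.933^(N−1). Require T < 0.047 ⇒ N−1 > ln(0.047)/ln(0.933) = 44.10, so N−1 ≥ 45 and N = 46.
Check: N=46 gives T = 0.04415 < 0.047; N=45 gives T = 0.04732.

N = 46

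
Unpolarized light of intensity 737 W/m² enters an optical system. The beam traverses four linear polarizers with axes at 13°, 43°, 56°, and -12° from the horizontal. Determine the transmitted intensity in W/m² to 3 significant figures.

I ≈ 36.8 W/m²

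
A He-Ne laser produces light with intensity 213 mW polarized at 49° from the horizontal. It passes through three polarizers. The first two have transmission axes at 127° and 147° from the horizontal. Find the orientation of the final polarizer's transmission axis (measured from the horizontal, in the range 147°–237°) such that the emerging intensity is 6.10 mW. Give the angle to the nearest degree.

θ ≈ 177°

I₁ = I₀ cos²(127° − 49°) = I₀ cos²(78°) = 0.04323 I₀.
I₂ = I₁ cos²(147° − 127°) = 0.04323 I₀ · cos²(20°) = 0.03817 I₀.
Target fraction: 6.10 / 213 mW = 0.02864 of I₀.
Need I₃/I₀ = 0.02864, so cos²(θ − 147°) = 0.02864 / 0.03817 = 0.7503.
θ − 147° = arccos(√0.7503) = 30.0°, giving θ ≈ 147 + 30.0 = 177.0°.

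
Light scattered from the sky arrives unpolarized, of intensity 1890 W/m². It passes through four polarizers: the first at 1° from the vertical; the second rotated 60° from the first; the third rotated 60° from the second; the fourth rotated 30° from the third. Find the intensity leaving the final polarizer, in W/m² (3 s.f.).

I ≈ 44.3 W/m²

Unpolarized light through the first polarizer → I₁ = 1890 W/m²/2 = 945 W/m², polarized at 1°.
I₂ = I₁ · cos²(60°) = 945 · 0.25 = 236.3 W/m².
I₃ = I₂ · cos²(60°) = 236.3 · 0.25 = 59.06 W/m².
I₄ = I₃ · cos²(30°) = 59.06 · 0.75 = 44.3 W/m².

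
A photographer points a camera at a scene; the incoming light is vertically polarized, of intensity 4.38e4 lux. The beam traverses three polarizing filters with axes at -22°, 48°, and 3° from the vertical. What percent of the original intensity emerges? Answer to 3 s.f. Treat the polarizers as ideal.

≈ 5.03%

I₁ = 4.38e4 lux · cos²(22°) = 3.765e+04 lux.
I₂ = I₁ · cos²(70°) = 3.765e+04 · 0.117 = 4405 lux.
I₃ = I₂ · cos²(45°) = 4405 · 0.5 = 2202 lux.
That is 5.028% of the incident intensity.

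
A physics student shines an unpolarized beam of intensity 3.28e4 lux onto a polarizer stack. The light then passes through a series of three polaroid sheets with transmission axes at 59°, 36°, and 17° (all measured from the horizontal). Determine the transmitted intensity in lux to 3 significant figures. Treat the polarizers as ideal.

I ≈ 1.24e4 lux

Unpolarized light through the first polarizer → I₁ = 3.28e4 lux/2 = 1.64e+04 lux, polarized at 59°.
I₂ = I₁ · cos²(23°) = 1.64e+04 · 0.8473 = 1.39e+04 lux.
I₃ = I₂ · cos²(19°) = 1.39e+04 · 0.894 = 1.242e+04 lux.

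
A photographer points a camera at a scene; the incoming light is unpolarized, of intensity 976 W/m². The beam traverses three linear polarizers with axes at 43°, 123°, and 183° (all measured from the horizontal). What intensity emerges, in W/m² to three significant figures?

Unpolarized light through the first polarizer → I₁ = 976 W/m²/2 = 488 W/m², polarized at 43°.
I₂ = I₁ · cos²(80°) = 488 · 0.03015 = 14.72 W/m².
I₃ = I₂ · cos²(60°) = 14.72 · 0.25 = 3.679 W/m².

I ≈ 3.68 W/m²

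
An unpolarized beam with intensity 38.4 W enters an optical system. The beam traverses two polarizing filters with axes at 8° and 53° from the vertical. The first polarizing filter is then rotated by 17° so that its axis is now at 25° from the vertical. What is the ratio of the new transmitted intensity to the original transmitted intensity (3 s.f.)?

I_new/I_old ≈ 1.56

Before rotation:
Unpolarized light through the first polarizer → I₁ = ½ I₀, now polarized at 8°.
I₂ = I₁ cos²(53° − 8°) = 0.5 I₀ · cos²(45°) = 0.25 I₀.
After rotation:
Unpolarized light through the first polarizer → I₁ = ½ I₀, now polarized at 25°.
I₂ = I₁ cos²(53° − 25°) = 0.5 I₀ · cos²(28°) = 0.3898 I₀.
Ratio = 0.3898 / 0.25 = 1.559.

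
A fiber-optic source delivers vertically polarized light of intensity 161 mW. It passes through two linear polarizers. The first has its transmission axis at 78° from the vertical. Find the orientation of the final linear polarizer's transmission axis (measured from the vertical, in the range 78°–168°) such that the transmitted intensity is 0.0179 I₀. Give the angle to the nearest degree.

θ ≈ 128°

I₁ = I₀ cos²(78° − 0°) = I₀ cos²(78°) = 0.04323 I₀.
Need I₂/I₀ = 0.0179, so cos²(θ − 78°) = 0.0179 / 0.04323 = 0.4141.
θ − 78° = arccos(√0.4141) = 49.9°, giving θ ≈ 78 + 49.9 = 127.9°.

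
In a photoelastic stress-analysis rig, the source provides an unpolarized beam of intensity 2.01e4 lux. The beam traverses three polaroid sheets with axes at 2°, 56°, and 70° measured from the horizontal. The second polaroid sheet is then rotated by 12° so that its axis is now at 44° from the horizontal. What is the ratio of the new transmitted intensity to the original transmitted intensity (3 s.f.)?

Before rotation:
Unpolarized light through the first polarizer → I₁ = ½ I₀, now polarized at 2°.
I₂ = I₁ cos²(56° − 2°) = 0.5 I₀ · cos²(54°) = 0.1727 I₀.
I₃ = I₂ cos²(70° − 56°) = 0.1727 I₀ · cos²(14°) = 0.1626 I₀.
After rotation:
Unpolarized light through the first polarizer → I₁ = ½ I₀, now polarized at 2°.
I₂ = I₁ cos²(44° − 2°) = 0.5 I₀ · cos²(42°) = 0.2761 I₀.
I₃ = I₂ cos²(70° − 44°) = 0.2761 I₀ · cos²(26°) = 0.2231 I₀.
Ratio = 0.2231 / 0.1626 = 1.372.

I_new/I_old ≈ 1.37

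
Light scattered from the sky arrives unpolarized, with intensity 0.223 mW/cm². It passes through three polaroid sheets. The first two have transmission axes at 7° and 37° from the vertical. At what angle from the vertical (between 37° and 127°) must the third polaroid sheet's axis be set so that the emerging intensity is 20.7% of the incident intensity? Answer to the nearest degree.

Unpolarized light through the first polarizer → I₁ = ½ I₀, now polarized at 7°.
I₂ = I₁ cos²(37° − 7°) = 0.5 I₀ · cos²(30°) = 0.375 I₀.
Need I₃/I₀ = 0.207, so cos²(θ − 37°) = 0.207 / 0.375 = 0.552.
θ − 37° = arccos(√0.552) = 42.0°, giving θ ≈ 37 + 42.0 = 79.0°.

θ ≈ 79°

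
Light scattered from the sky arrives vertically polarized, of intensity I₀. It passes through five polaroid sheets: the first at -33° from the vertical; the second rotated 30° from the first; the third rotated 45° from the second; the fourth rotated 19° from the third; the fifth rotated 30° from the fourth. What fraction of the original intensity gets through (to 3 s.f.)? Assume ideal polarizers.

≈ 0.177 I₀

I₁ = I₀ cos²(-33° − 0°) = I₀ cos²(33°) = 0.7034 I₀.
I₂ = I₁ cos²(30°) = 0.7034 · 0.75 I₀ = 0.5275 I₀.
I₃ = I₂ cos²(45°) = 0.5275 · 0.5 I₀ = 0.2638 I₀.
I₄ = I₃ cos²(19°) = 0.2638 · 0.894 I₀ = 0.2358 I₀.
I₅ = I₄ cos²(30°) = 0.2358 · 0.75 I₀ = 0.1769 I₀.
Transmitted fraction = 0.1769.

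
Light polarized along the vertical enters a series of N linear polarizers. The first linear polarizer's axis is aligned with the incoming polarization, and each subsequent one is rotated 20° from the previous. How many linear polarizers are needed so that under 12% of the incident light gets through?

N = 19

First polarizer is aligned with the polarization: full transmission.
Each further stage multiplies by cos²(20°) = 0.883.
After N polarizers: T = 0.883^(N−1). Require T < 0.12 ⇒ N−1 > ln(0.12)/ln(0.883) = 17.04, so N−1 ≥ 18 and N = 19.
Check: N=19 gives T = 0.1065 < 0.12; N=18 gives T = 0.1206.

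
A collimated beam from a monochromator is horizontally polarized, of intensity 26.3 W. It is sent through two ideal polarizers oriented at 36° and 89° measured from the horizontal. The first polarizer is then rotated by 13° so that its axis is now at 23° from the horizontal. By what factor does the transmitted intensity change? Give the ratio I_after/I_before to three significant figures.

Before rotation:
By Malus's law, I₁ = I₀ cos²(36° − 0°) = I₀ cos²(36°) = 0.6545 I₀.
I₂ = I₁ cos²(89° − 36°) = 0.6545 I₀ · cos²(53°) = 0.2371 I₀.
After rotation:
I₁ = I₀ cos²(23° − 0°) = I₀ cos²(23°) = 0.8473 I₀.
I₂ = I₁ cos²(89° − 23°) = 0.8473 I₀ · cos²(66°) = 0.1402 I₀.
Ratio = 0.1402 / 0.2371 = 0.5913.

I_new/I_old ≈ 0.591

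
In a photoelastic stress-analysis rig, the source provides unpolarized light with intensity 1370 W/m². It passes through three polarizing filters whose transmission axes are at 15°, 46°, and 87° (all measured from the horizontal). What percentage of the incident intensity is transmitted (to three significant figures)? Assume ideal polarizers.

≈ 20.9%

Unpolarized light through the first polarizer → I₁ = 1370 W/m²/2 = 685 W/m², polarized at 15°.
I₂ = I₁ · cos²(31°) = 685 · 0.7347 = 503.3 W/m².
I₃ = I₂ · cos²(41°) = 503.3 · 0.5696 = 286.7 W/m².
That is 20.92% of the incident intensity.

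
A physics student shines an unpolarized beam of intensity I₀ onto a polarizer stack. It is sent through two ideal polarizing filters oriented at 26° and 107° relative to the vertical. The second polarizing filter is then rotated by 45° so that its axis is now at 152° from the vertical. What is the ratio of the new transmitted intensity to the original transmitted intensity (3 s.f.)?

Before rotation:
Unpolarized light through the first polarizer → I₁ = ½ I₀, now polarized at 26°.
I₂ = I₁ cos²(107° − 26°) = 0.5 I₀ · cos²(81°) = 0.01224 I₀.
After rotation:
Unpolarized light through the first polarizer → I₁ = ½ I₀, now polarized at 26°.
Angle between axes 1 and 2: 54°. I₂ = 0.5 I₀ · cos²(54°) = 0.1727 I₀.
Ratio = 0.1727 / 0.01224 = 14.12.

I_new/I_old ≈ 14.1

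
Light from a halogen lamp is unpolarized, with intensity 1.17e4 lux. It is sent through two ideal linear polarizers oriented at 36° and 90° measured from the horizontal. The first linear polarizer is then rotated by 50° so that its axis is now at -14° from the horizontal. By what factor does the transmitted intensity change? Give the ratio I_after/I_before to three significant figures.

Before rotation:
Unpolarized light through the first polarizer → I₁ = ½ I₀, now polarized at 36°.
I₂ = I₁ cos²(90° − 36°) = 0.5 I₀ · cos²(54°) = 0.1727 I₀.
After rotation:
Unpolarized light through the first polarizer → I₁ = ½ I₀, now polarized at -14°.
Angle between axes 1 and 2: 76°. I₂ = 0.5 I₀ · cos²(76°) = 0.02926 I₀.
Ratio = 0.02926 / 0.1727 = 0.1694.

I_new/I_old ≈ 0.169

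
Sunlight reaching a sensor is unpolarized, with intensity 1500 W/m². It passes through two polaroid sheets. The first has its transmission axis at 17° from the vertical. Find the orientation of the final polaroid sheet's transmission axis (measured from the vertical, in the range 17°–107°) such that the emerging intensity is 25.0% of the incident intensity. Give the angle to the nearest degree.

θ ≈ 62°

Unpolarized light through the first polarizer → I₁ = ½ I₀, now polarized at 17°.
Need I₂/I₀ = 0.25, so cos²(θ − 17°) = 0.25 / 0.5 = 0.5.
θ − 17° = arccos(√0.5) = 45.0°, giving θ ≈ 17 + 45.0 = 62.0°.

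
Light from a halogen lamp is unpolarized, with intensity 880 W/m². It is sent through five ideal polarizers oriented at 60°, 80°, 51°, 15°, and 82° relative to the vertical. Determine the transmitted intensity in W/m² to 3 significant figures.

Unpolarized light through the first polarizer → I₁ = 880 W/m²/2 = 440 W/m², polarized at 60°.
I₂ = I₁ · cos²(20°) = 440 · 0.883 = 388.5 W/m².
I₃ = I₂ · cos²(29°) = 388.5 · 0.765 = 297.2 W/m².
I₄ = I₃ · cos²(36°) = 297.2 · 0.6545 = 194.5 W/m².
I₅ = I₄ · cos²(67°) = 194.5 · 0.1527 = 29.7 W/m².

I ≈ 29.7 W/m²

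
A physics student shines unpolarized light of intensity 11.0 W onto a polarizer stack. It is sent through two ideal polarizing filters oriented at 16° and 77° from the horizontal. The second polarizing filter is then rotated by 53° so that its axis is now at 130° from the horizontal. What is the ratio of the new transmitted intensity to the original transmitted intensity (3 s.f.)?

Before rotation:
Unpolarized light through the first polarizer → I₁ = ½ I₀, now polarized at 16°.
I₂ = I₁ cos²(77° − 16°) = 0.5 I₀ · cos²(61°) = 0.1175 I₀.
After rotation:
Unpolarized light through the first polarizer → I₁ = ½ I₀, now polarized at 16°.
Angle between axes 1 and 2: 66°. I₂ = 0.5 I₀ · cos²(66°) = 0.08272 I₀.
Ratio = 0.08272 / 0.1175 = 0.7039.

I_new/I_old ≈ 0.704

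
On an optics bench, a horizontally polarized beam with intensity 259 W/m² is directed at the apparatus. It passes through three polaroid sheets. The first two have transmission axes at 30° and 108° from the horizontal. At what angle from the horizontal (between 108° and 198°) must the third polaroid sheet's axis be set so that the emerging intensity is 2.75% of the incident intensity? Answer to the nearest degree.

θ ≈ 131°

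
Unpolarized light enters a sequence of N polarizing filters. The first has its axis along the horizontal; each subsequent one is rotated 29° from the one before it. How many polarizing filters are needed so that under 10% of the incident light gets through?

N = 8

First polarizer halves the unpolarized light: factor 1/2.
Each further stage multiplies by cos²(29°) = 0.765.
After N polarizers: T = 0.5·0.765^(N−1). Require T < 0.10 ⇒ N−1 > ln(0.10/0.5)/ln(0.765) = 6.01, so N−1 ≥ 7 and N = 8.
Check: N=8 gives T = 0.07664 < 0.10; N=7 gives T = 0.1002.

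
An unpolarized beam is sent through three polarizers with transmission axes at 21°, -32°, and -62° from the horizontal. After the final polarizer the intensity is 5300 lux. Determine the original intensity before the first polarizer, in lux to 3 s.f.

I₀ ≈ 3.90e4 lux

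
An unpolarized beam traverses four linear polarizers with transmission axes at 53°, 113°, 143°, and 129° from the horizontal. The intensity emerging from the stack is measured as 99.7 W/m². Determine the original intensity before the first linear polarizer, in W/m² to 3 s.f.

Unpolarized light through the first polarizer → I₁ = ½ I₀, now polarized at 53°.
I₂ = I₁ cos²(113° − 53°) = 0.5 I₀ · cos²(60°) = 0.125 I₀.
I₃ = I₂ cos²(143° − 113°) = 0.125 I₀ · cos²(30°) = 0.09375 I₀.
I₄ = I₃ cos²(129° − 143°) = 0.09375 I₀ · cos²(14°) = 0.08826 I₀.
So 99.7 W/m² = 0.08826 I₀, giving I₀ = 99.7/0.08826 = 1130 W/m².

I₀ ≈ 1130 W/m²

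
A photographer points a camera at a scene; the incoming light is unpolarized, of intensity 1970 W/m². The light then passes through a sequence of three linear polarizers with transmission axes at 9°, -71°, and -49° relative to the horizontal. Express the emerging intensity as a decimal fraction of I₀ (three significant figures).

Unpolarized light through the first polarizer → I₁ = 1970 W/m²/2 = 985 W/m², polarized at 9°.
I₂ = I₁ · cos²(80°) = 985 · 0.03015 = 29.7 W/m².
I₃ = I₂ · cos²(22°) = 29.7 · 0.8597 = 25.53 W/m².
Transmitted fraction = 0.01296.

I/I₀ ≈ 0.0130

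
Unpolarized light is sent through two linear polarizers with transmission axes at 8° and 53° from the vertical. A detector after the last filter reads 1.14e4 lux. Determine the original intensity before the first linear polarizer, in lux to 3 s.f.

Unpolarized light through the first polarizer → I₁ = ½ I₀, now polarized at 8°.
I₂ = I₁ cos²(53° − 8°) = 0.5 I₀ · cos²(45°) = 0.25 I₀.
So 1.14e4 lux = 0.25 I₀, giving I₀ = 1.14e4/0.25 = 4.56e+04 lux.

I₀ ≈ 4.56e4 lux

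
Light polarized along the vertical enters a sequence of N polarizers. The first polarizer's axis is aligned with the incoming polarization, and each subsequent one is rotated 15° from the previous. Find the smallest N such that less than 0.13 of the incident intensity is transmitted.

N = 31

First polarizer is aligned with the polarization: full transmission.
Each further stage multiplies by cos²(15°) = 0.933.
After N polarizers: T = 0.933^(N−1). Require T < 0.13 ⇒ N−1 > ln(0.13)/ln(0.933) = 29.42, so N−1 ≥ 30 and N = 31.
Check: N=31 gives T = 0.1249 < 0.13; N=30 gives T = 0.1339.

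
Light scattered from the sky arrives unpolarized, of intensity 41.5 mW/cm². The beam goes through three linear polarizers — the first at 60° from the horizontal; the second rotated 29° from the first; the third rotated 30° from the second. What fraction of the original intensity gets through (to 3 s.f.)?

Unpolarized light through the first polarizer → I₁ = 41.5 mW/cm²/2 = 20.75 mW/cm², polarized at 60°.
I₂ = I₁ · cos²(29°) = 20.75 · 0.765 = 15.87 mW/cm².
I₃ = I₂ · cos²(30°) = 15.87 · 0.75 = 11.9 mW/cm².
Transmitted fraction = 0.2869.

I/I₀ ≈ 0.287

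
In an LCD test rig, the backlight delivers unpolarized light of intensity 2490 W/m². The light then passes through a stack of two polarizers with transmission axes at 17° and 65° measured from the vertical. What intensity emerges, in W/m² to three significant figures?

Unpolarized light through the first polarizer → I₁ = 2490 W/m²/2 = 1245 W/m², polarized at 17°.
I₂ = I₁ · cos²(48°) = 1245 · 0.4477 = 557.4 W/m².

I ≈ 557 W/m²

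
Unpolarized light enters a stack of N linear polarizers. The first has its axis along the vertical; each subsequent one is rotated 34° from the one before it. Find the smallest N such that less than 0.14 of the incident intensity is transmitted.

N = 5

First polarizer halves the unpolarized light: factor 1/2.
Each further stage multiplies by cos²(34°) = 0.6873.
After N polarizers: T = 0.5·0.6873^(N−1). Require T < 0.14 ⇒ N−1 > ln(0.14/0.5)/ln(0.6873) = 3.39, so N−1 ≥ 4 and N = 5.
Check: N=5 gives T = 0.1116 < 0.14; N=4 gives T = 0.1623.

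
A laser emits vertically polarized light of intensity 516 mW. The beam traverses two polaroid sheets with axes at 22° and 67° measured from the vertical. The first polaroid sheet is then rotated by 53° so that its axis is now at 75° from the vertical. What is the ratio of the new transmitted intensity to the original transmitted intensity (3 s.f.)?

Before rotation:
I₁ = I₀ cos²(22° − 0°) = I₀ cos²(22°) = 0.8597 I₀.
I₂ = I₁ cos²(67° − 22°) = 0.8597 I₀ · cos²(45°) = 0.4298 I₀.
After rotation:
I₁ = I₀ cos²(75° − 0°) = I₀ cos²(75°) = 0.06699 I₀.
I₂ = I₁ cos²(67° − 75°) = 0.06699 I₀ · cos²(8°) = 0.06569 I₀.
Ratio = 0.06569 / 0.4298 = 0.1528.

I_new/I_old ≈ 0.153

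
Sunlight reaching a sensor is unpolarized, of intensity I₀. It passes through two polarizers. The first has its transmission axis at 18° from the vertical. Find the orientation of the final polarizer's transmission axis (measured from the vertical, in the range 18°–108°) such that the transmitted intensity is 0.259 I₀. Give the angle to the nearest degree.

Unpolarized light through the first polarizer → I₁ = ½ I₀, now polarized at 18°.
Need I₂/I₀ = 0.259, so cos²(θ − 18°) = 0.259 / 0.5 = 0.518.
θ − 18° = arccos(√0.518) = 44.0°, giving θ ≈ 18 + 44.0 = 62.0°.

θ ≈ 62°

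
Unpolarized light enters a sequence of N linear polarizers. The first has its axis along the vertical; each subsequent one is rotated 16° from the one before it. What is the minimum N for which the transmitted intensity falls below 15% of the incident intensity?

N = 17

First polarizer halves the unpolarized light: factor 1/2.
Each further stage multiplies by cos²(16°) = 0.924.
After N polarizers: T = 0.5·0.924^(N−1). Require T < 0.15 ⇒ N−1 > ln(0.15/0.5)/ln(0.924) = 15.24, so N−1 ≥ 16 and N = 17.
Check: N=17 gives T = 0.1412 < 0.15; N=16 gives T = 0.1528.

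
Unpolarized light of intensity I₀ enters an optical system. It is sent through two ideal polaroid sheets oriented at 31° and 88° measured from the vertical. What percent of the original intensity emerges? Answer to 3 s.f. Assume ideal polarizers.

Unpolarized light through the first polarizer → I₁ = ½ I₀, now polarized at 31°.
I₂ = I₁ cos²(88° − 31°) = 0.5 I₀ · cos²(57°) = 0.1483 I₀.
That is 14.83% of the incident intensity.

≈ 14.8%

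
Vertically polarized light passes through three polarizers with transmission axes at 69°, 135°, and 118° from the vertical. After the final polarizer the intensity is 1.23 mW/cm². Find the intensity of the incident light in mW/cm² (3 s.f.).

I₀ ≈ 63.3 mW/cm²

By Malus's law, I₁ = I₀ cos²(69° − 0°) = I₀ cos²(69°) = 0.1284 I₀.
I₂ = I₁ cos²(135° − 69°) = 0.1284 I₀ · cos²(66°) = 0.02125 I₀.
I₃ = I₂ cos²(118° − 135°) = 0.02125 I₀ · cos²(17°) = 0.01943 I₀.
So 1.23 mW/cm² = 0.01943 I₀, giving I₀ = 1.23/0.01943 = 63.3 mW/cm².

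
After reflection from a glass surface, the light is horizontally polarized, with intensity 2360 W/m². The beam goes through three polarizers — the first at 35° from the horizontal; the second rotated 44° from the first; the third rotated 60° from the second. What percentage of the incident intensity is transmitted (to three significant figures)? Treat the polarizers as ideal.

By Malus's law, I₁ = 2360 W/m² · cos²(35°) = 1584 W/m².
I₂ = I₁ · cos²(44°) = 1584 · 0.5174 = 819.4 W/m².
I₃ = I₂ · cos²(60°) = 819.4 · 0.25 = 204.9 W/m².
That is 8.68% of the incident intensity.

≈ 8.68%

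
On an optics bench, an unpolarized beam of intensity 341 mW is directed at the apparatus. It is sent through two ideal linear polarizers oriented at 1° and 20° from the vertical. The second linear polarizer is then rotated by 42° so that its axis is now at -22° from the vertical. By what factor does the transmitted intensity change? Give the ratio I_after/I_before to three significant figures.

Before rotation:
Unpolarized light through the first polarizer → I₁ = ½ I₀, now polarized at 1°.
I₂ = I₁ cos²(20° − 1°) = 0.5 I₀ · cos²(19°) = 0.447 I₀.
After rotation:
Unpolarized light through the first polarizer → I₁ = ½ I₀, now polarized at 1°.
I₂ = I₁ cos²(-22° − 1°) = 0.5 I₀ · cos²(23°) = 0.4237 I₀.
Ratio = 0.4237 / 0.447 = 0.9478.

I_new/I_old ≈ 0.948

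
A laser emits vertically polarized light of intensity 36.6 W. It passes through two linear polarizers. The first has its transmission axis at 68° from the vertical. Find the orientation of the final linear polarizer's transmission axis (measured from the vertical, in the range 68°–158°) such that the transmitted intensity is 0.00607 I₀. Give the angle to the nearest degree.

By Malus's law, I₁ = I₀ cos²(68° − 0°) = I₀ cos²(68°) = 0.1403 I₀.
Need I₂/I₀ = 0.00607, so cos²(θ − 68°) = 0.00607 / 0.1403 = 0.04326.
θ − 68° = arccos(√0.04326) = 78.0°, giving θ ≈ 68 + 78.0 = 146.0°.

θ ≈ 146°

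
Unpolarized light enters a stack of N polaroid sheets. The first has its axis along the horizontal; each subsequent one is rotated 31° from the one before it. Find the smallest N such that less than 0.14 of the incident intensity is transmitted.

N = 6

First polarizer halves the unpolarized light: factor 1/2.
Each further stage multiplies by cos²(31°) = 0.7347.
After N polarizers: T = 0.5·0.7347^(N−1). Require T < 0.14 ⇒ N−1 > ln(0.14/0.5)/ln(0.7347) = 4.13, so N−1 ≥ 5 and N = 6.
Check: N=6 gives T = 0.1071 < 0.14; N=5 gives T = 0.1457.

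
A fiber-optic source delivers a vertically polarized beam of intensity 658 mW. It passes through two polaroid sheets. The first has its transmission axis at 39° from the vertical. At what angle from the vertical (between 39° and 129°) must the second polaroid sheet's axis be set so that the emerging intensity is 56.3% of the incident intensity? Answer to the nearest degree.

θ ≈ 54°

By Malus's law, I₁ = I₀ cos²(39° − 0°) = I₀ cos²(39°) = 0.604 I₀.
Need I₂/I₀ = 0.563, so cos²(θ − 39°) = 0.563 / 0.604 = 0.9322.
θ − 39° = arccos(√0.9322) = 15.1°, giving θ ≈ 39 + 15.1 = 54.1°.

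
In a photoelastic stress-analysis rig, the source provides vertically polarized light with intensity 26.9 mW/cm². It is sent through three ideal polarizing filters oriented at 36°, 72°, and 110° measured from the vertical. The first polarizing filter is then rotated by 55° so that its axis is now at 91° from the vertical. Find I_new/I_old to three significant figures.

I_new/I_old ≈ 0.000636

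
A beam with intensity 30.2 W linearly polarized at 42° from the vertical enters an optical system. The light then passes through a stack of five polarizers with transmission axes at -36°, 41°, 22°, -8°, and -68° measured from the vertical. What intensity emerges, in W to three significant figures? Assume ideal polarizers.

By Malus's law, I₁ = 30.2 W · cos²(78°) = 1.305 W.
I₂ = I₁ · cos²(77°) = 1.305 · 0.0506 = 0.06606 W.
I₃ = I₂ · cos²(19°) = 0.06606 · 0.894 = 0.05906 W.
I₄ = I₃ · cos²(30°) = 0.05906 · 0.75 = 0.04429 W.
I₅ = I₄ · cos²(60°) = 0.04429 · 0.25 = 0.01107 W.

I ≈ 0.0111 W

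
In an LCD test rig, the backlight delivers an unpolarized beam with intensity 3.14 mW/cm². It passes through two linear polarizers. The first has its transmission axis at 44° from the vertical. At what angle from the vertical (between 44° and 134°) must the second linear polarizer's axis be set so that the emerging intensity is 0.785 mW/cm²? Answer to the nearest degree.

θ ≈ 89°

Unpolarized light through the first polarizer → I₁ = ½ I₀, now polarized at 44°.
Target fraction: 0.785 / 3.14 mW/cm² = 0.25 of I₀.
Need I₂/I₀ = 0.25, so cos²(θ − 44°) = 0.25 / 0.5 = 0.5.
θ − 44° = arccos(√0.5) = 45.0°, giving θ ≈ 44 + 45.0 = 89.0°.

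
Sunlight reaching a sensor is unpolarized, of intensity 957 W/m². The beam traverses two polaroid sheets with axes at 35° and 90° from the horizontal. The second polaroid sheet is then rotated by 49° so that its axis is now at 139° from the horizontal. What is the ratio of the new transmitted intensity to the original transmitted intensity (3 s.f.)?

I_new/I_old ≈ 0.178

Before rotation:
Unpolarized light through the first polarizer → I₁ = ½ I₀, now polarized at 35°.
I₂ = I₁ cos²(90° − 35°) = 0.5 I₀ · cos²(55°) = 0.1645 I₀.
After rotation:
Unpolarized light through the first polarizer → I₁ = ½ I₀, now polarized at 35°.
Angle between axes 1 and 2: 76°. I₂ = 0.5 I₀ · cos²(76°) = 0.02926 I₀.
Ratio = 0.02926 / 0.1645 = 0.1779.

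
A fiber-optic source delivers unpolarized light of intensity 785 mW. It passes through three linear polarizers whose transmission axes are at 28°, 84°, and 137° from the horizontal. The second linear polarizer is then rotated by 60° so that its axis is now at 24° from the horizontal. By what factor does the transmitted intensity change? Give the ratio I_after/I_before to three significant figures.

I_new/I_old ≈ 1.34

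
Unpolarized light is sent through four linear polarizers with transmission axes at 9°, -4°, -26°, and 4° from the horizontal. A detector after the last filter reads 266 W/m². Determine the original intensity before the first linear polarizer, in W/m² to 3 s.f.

Unpolarized light through the first polarizer → I₁ = ½ I₀, now polarized at 9°.
I₂ = I₁ cos²(-4° − 9°) = 0.5 I₀ · cos²(13°) = 0.4747 I₀.
I₃ = I₂ cos²(-26° + 4°) = 0.4747 I₀ · cos²(22°) = 0.4081 I₀.
I₄ = I₃ cos²(4° + 26°) = 0.4081 I₀ · cos²(30°) = 0.3061 I₀.
So 266 W/m² = 0.3061 I₀, giving I₀ = 266/0.3061 = 869.1 W/m².

I₀ ≈ 869 W/m²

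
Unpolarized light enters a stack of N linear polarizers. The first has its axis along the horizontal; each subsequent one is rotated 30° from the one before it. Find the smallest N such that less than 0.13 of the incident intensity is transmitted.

N = 6

First polarizer halves the unpolarized light: factor 1/2.
Each further stage multiplies by cos²(30°) = 0.75.
After N polarizers: T = 0.5·0.75^(N−1). Require T < 0.13 ⇒ N−1 > ln(0.13/0.5)/ln(0.75) = 4.68, so N−1 ≥ 5 and N = 6.
Check: N=6 gives T = 0.1187 < 0.13; N=5 gives T = 0.1582.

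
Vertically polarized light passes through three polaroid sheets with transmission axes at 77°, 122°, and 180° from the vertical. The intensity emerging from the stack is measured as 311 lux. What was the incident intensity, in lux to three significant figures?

I₀ ≈ 4.38e4 lux

I₁ = I₀ cos²(77° − 0°) = I₀ cos²(77°) = 0.0506 I₀.
I₂ = I₁ cos²(122° − 77°) = 0.0506 I₀ · cos²(45°) = 0.0253 I₀.
I₃ = I₂ cos²(180° − 122°) = 0.0253 I₀ · cos²(58°) = 0.007105 I₀.
So 311 lux = 0.007105 I₀, giving I₀ = 311/0.007105 = 4.377e+04 lux.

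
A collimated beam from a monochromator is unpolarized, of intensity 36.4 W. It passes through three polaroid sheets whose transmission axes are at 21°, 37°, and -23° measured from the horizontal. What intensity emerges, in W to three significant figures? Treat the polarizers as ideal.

Unpolarized light through the first polarizer → I₁ = 36.4 W/2 = 18.2 W, polarized at 21°.
I₂ = I₁ · cos²(16°) = 18.2 · 0.924 = 16.82 W.
I₃ = I₂ · cos²(60°) = 16.82 · 0.25 = 4.204 W.

I ≈ 4.20 W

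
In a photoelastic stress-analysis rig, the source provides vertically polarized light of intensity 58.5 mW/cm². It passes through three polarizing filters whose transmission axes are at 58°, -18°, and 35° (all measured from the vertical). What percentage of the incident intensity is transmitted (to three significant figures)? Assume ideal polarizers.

≈ 0.595%

I₁ = 58.5 mW/cm² · cos²(58°) = 16.43 mW/cm².
I₂ = I₁ · cos²(76°) = 16.43 · 0.05853 = 0.9614 mW/cm².
I₃ = I₂ · cos²(53°) = 0.9614 · 0.3622 = 0.3482 mW/cm².
That is 0.5952% of the incident intensity.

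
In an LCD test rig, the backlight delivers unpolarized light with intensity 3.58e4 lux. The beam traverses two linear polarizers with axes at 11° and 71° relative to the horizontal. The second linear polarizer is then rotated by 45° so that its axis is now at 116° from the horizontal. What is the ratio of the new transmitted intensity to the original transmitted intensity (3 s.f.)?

Before rotation:
Unpolarized light through the first polarizer → I₁ = ½ I₀, now polarized at 11°.
I₂ = I₁ cos²(71° − 11°) = 0.5 I₀ · cos²(60°) = 0.125 I₀.
After rotation:
Unpolarized light through the first polarizer → I₁ = ½ I₀, now polarized at 11°.
Angle between axes 1 and 2: 75°. I₂ = 0.5 I₀ · cos²(75°) = 0.03349 I₀.
Ratio = 0.03349 / 0.125 = 0.2679.

I_new/I_old ≈ 0.268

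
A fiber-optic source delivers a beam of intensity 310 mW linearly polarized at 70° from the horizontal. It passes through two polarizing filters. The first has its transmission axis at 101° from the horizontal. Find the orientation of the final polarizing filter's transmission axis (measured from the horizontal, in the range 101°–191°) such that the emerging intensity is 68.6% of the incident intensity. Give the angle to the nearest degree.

θ ≈ 116°

By Malus's law, I₁ = I₀ cos²(101° − 70°) = I₀ cos²(31°) = 0.7347 I₀.
Need I₂/I₀ = 0.686, so cos²(θ − 101°) = 0.686 / 0.7347 = 0.9337.
θ − 101° = arccos(√0.9337) = 14.9°, giving θ ≈ 101 + 14.9 = 115.9°.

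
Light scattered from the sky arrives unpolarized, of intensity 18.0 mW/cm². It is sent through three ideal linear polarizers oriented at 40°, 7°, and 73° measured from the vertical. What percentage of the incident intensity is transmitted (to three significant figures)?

≈ 5.82%

Unpolarized light through the first polarizer → I₁ = 18.0 mW/cm²/2 = 9 mW/cm², polarized at 40°.
I₂ = I₁ · cos²(33°) = 9 · 0.7034 = 6.33 mW/cm².
I₃ = I₂ · cos²(66°) = 6.33 · 0.1654 = 1.047 mW/cm².
That is 5.818% of the incident intensity.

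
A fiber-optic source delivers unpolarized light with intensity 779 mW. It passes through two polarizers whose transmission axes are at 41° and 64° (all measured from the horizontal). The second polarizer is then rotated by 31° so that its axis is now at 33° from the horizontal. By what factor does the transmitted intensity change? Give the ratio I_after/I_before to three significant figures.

Before rotation:
Unpolarized light through the first polarizer → I₁ = ½ I₀, now polarized at 41°.
I₂ = I₁ cos²(64° − 41°) = 0.5 I₀ · cos²(23°) = 0.4237 I₀.
After rotation:
Unpolarized light through the first polarizer → I₁ = ½ I₀, now polarized at 41°.
I₂ = I₁ cos²(33° − 41°) = 0.5 I₀ · cos²(8°) = 0.4903 I₀.
Ratio = 0.4903 / 0.4237 = 1.157.

I_new/I_old ≈ 1.16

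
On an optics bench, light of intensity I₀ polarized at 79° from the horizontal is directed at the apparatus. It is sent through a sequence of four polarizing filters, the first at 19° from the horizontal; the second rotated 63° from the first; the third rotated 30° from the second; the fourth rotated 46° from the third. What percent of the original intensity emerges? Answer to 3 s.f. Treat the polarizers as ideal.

≈ 1.86%

I₁ = I₀ cos²(19° − 79°) = I₀ cos²(60°) = 0.25 I₀.
I₂ = I₁ cos²(63°) = 0.25 · 0.2061 I₀ = 0.05153 I₀.
I₃ = I₂ cos²(30°) = 0.05153 · 0.75 I₀ = 0.03865 I₀.
I₄ = I₃ cos²(46°) = 0.03865 · 0.4826 I₀ = 0.01865 I₀.
That is 1.865% of the incident intensity.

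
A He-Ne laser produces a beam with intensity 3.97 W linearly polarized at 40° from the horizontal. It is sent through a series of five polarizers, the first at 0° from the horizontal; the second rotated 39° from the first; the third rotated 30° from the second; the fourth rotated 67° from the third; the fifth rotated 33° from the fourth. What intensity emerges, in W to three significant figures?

By Malus's law, I₁ = 3.97 W · cos²(40°) = 2.33 W.
I₂ = I₁ · cos²(39°) = 2.33 · 0.604 = 1.407 W.
I₃ = I₂ · cos²(30°) = 1.407 · 0.75 = 1.055 W.
I₄ = I₃ · cos²(67°) = 1.055 · 0.1527 = 0.1611 W.
I₅ = I₄ · cos²(33°) = 0.1611 · 0.7034 = 0.1133 W.

I ≈ 0.113 W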